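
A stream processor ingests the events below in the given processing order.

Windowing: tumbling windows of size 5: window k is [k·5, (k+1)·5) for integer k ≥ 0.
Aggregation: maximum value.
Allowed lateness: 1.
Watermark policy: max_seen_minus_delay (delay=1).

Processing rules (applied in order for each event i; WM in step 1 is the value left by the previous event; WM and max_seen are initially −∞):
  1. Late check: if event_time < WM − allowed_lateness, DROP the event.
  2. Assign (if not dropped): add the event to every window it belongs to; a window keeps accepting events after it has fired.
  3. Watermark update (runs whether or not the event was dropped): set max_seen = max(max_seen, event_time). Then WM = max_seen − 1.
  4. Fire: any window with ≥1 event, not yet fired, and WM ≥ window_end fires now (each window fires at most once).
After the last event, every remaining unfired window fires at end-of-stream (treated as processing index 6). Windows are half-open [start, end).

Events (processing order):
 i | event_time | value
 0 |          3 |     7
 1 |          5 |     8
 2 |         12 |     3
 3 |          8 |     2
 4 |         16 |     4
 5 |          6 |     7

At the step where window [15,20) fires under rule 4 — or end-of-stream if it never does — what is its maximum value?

4

i=0 t=3 v=7: → [0,5); WM=2
i=1 t=5 v=8: → [5,10); WM=4
i=2 t=12 v=3: → [10,15); WM=11; [0,5) fires=7 [5,10) fires=8
i=3 t=8 v=2: DROP (t<11-1); WM=11
i=4 t=16 v=4: → [15,20); WM=15; [10,15) fires=3
i=5 t=6 v=7: DROP (t<15-1); WM=15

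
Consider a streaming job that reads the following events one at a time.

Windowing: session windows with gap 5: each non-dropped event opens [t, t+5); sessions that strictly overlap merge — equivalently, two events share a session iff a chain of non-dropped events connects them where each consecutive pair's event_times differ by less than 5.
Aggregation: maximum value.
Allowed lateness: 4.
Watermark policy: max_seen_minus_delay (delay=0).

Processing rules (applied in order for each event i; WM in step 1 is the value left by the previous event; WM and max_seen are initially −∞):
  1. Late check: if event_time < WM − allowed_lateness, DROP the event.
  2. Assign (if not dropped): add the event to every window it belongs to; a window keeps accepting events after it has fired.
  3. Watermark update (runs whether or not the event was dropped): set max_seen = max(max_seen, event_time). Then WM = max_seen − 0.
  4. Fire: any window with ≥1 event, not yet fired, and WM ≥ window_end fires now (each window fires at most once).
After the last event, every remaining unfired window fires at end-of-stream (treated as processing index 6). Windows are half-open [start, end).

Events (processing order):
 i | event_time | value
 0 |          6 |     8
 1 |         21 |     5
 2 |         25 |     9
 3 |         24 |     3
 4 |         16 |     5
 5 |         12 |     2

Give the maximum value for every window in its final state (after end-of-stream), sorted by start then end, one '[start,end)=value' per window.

[6,11)=8 [21,30)=9

i=0 t=6 v=8: → [6,11); WM=6
i=1 t=21 v=5: → [21,26); WM=21
i=2 t=25 v=9: → [21,30); WM=25
i=3 t=24 v=3: → [21,30); WM=25
i=4 t=16 v=5: DROP (t<25-4); WM=25
i=5 t=12 v=2: DROP (t<25-4); WM=25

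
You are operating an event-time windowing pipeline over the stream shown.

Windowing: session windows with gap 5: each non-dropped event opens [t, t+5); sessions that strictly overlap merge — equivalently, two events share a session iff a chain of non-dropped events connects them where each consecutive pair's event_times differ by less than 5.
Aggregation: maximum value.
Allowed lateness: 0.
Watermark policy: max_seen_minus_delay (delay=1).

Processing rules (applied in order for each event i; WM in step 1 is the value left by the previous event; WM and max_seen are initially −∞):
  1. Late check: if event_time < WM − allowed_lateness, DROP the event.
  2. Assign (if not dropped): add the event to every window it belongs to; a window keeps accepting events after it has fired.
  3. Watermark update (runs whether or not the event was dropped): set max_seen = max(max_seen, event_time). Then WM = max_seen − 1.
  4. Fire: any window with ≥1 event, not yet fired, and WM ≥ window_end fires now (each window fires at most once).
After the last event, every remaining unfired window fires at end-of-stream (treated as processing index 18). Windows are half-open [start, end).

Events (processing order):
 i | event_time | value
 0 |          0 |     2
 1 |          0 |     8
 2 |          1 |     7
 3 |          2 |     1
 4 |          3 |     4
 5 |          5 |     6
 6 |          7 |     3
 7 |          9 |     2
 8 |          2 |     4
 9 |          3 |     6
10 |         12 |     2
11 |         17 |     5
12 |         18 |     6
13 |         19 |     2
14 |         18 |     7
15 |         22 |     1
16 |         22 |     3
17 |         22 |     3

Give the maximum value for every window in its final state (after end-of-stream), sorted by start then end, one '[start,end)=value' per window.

[0,17)=8 [17,27)=7

i=0 t=0 v=2: → [0,5); WM=-1
i=1 t=0 v=8: → [0,5); WM=-1
i=2 t=1 v=7: → [0,6); WM=0
i=3 t=2 v=1: → [0,7); WM=1
i=4 t=3 v=4: → [0,8); WM=2
i=5 t=5 v=6: → [0,10); WM=4
i=6 t=7 v=3: → [0,12); WM=6
i=7 t=9 v=2: → [0,14); WM=8
i=8 t=2 v=4: DROP (t<8-0); WM=8
i=9 t=3 v=6: DROP (t<8-0); WM=8
i=10 t=12 v=2: → [0,17); WM=11
i=11 t=17 v=5: → [17,22); WM=16
i=12 t=18 v=6: → [17,23); WM=17
i=13 t=19 v=2: → [17,24); WM=18
i=14 t=18 v=7: → [17,24); WM=18
i=15 t=22 v=1: → [17,27); WM=21
i=16 t=22 v=3: → [17,27); WM=21
i=17 t=22 v=3: → [17,27); WM=21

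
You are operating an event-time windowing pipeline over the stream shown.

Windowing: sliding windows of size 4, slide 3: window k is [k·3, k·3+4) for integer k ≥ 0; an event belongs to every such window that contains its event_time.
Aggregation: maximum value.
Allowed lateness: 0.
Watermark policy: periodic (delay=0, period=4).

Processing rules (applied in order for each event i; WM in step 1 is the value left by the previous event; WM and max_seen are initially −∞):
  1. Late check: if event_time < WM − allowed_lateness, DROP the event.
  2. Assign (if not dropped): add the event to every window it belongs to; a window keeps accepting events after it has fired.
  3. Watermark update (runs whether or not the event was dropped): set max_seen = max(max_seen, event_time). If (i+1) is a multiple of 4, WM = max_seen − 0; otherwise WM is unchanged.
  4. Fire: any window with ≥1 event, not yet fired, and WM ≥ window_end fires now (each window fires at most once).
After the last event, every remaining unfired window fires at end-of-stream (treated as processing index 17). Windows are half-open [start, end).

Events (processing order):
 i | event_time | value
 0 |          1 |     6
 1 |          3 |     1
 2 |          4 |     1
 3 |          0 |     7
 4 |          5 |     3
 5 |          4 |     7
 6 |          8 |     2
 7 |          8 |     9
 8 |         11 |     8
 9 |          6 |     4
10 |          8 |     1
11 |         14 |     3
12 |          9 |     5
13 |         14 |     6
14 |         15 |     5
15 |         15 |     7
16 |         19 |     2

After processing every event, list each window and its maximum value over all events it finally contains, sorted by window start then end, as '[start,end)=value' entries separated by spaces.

i=0 t=1 v=6: → [0,4); WM=−∞
i=1 t=3 v=1: → [3,7),[0,4); WM=−∞
i=2 t=4 v=1: → [3,7); WM=−∞
i=3 t=0 v=7: → [0,4); WM=4; [0,4) fires=7
i=4 t=5 v=3: → [3,7); WM=4
i=5 t=4 v=7: → [3,7); WM=4
i=6 t=8 v=2: → [6,10); WM=4
i=7 t=8 v=9: → [6,10); WM=8; [3,7) fires=7
i=8 t=11 v=8: → [9,13); WM=8
i=9 t=6 v=4: DROP (t<8-0); WM=8
i=10 t=8 v=1: → [6,10); WM=8
i=11 t=14 v=3: → [12,16); WM=14; [6,10) fires=9 [9,13) fires=8
i=12 t=9 v=5: DROP (t<14-0); WM=14
i=13 t=14 v=6: → [12,16); WM=14
i=14 t=15 v=5: → [15,19),[12,16); WM=14
i=15 t=15 v=7: → [15,19),[12,16); WM=15
i=16 t=19 v=2: → [18,22); WM=15

[0,4)=7 [3,7)=7 [6,10)=9 [9,13)=8 [12,16)=7 [15,19)=7 [18,22)=2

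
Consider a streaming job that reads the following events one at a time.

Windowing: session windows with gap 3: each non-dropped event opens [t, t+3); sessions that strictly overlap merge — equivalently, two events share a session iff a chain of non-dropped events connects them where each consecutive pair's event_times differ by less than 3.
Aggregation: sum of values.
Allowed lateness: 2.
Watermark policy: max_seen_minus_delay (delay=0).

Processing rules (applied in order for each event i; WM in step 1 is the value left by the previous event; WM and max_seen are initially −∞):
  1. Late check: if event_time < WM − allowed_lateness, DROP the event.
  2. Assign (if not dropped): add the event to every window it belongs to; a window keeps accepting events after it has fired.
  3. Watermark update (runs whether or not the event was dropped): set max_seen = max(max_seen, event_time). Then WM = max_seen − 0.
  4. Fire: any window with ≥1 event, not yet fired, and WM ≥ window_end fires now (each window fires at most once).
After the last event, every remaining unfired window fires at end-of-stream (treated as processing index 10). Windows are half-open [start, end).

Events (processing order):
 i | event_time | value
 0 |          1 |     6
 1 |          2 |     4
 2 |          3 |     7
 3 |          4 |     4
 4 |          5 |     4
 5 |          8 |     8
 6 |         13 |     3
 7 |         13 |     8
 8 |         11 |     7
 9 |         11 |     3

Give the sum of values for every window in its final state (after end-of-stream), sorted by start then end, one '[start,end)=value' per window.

[1,8)=25 [8,11)=8 [11,16)=21

i=0 t=1 v=6: → [1,4); WM=1
i=1 t=2 v=4: → [1,5); WM=2
i=2 t=3 v=7: → [1,6); WM=3
i=3 t=4 v=4: → [1,7); WM=4
i=4 t=5 v=4: → [1,8); WM=5
i=5 t=8 v=8: → [8,11); WM=8
i=6 t=13 v=3: → [13,16); WM=13
i=7 t=13 v=8: → [13,16); WM=13
i=8 t=11 v=7: → [11,16); WM=13
i=9 t=11 v=3: → [11,16); WM=13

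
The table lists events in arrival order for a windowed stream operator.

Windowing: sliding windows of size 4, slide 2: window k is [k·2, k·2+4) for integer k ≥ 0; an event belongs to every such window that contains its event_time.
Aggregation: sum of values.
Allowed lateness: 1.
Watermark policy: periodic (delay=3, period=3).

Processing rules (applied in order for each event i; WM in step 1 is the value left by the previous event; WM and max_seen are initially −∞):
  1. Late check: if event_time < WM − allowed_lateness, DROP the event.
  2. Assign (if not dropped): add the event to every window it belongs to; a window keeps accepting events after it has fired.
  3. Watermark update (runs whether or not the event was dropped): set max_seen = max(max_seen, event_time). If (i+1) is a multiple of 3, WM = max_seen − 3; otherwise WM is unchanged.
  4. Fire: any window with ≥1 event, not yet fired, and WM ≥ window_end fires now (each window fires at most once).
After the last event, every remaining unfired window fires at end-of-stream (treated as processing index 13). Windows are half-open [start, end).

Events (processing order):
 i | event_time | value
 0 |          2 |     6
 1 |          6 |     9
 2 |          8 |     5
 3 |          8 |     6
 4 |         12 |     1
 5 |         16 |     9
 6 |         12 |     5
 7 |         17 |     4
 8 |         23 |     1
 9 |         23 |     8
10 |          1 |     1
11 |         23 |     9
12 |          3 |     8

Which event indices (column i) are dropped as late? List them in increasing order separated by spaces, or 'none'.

10 12

i=0 t=2 v=6: → [2,6),[0,4); WM=−∞
i=1 t=6 v=9: → [6,10),[4,8); WM=−∞
i=2 t=8 v=5: → [8,12),[6,10); WM=5; [0,4) fires=6
i=3 t=8 v=6: → [8,12),[6,10); WM=5
i=4 t=12 v=1: → [12,16),[10,14); WM=5
i=5 t=16 v=9: → [16,20),[14,18); WM=13; [2,6) fires=6 [4,8) fires=9 [6,10) fires=20 [8,12) fires=11
i=6 t=12 v=5: → [12,16),[10,14); WM=13
i=7 t=17 v=4: → [16,20),[14,18); WM=13
i=8 t=23 v=1: → [22,26),[20,24); WM=20; [10,14) fires=6 [12,16) fires=6 [14,18) fires=13 [16,20) fires=13
i=9 t=23 v=8: → [22,26),[20,24); WM=20
i=10 t=1 v=1: DROP (t<20-1); WM=20
i=11 t=23 v=9: → [22,26),[20,24); WM=20
i=12 t=3 v=8: DROP (t<20-1); WM=20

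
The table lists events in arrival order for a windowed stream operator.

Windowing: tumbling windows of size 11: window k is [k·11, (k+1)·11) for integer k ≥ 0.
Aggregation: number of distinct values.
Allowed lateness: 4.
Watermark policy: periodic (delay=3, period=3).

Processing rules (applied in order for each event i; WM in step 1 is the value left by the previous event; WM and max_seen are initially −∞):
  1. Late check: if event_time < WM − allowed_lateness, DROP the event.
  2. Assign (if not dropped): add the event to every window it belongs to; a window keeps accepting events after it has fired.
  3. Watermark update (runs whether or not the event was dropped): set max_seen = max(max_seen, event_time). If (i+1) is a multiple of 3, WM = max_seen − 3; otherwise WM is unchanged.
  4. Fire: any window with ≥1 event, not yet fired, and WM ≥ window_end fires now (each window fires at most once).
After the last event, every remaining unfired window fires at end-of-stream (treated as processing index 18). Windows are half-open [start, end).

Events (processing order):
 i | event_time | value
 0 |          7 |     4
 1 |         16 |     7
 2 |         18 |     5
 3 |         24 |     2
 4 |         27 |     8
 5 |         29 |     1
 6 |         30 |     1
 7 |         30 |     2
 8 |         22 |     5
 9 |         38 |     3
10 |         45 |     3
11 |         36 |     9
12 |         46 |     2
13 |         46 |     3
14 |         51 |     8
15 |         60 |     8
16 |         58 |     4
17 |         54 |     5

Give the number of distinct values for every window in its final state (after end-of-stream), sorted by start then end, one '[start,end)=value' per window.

i=0 t=7 v=4: → [0,11); WM=−∞
i=1 t=16 v=7: → [11,22); WM=−∞
i=2 t=18 v=5: → [11,22); WM=15; [0,11) fires=1
i=3 t=24 v=2: → [22,33); WM=15
i=4 t=27 v=8: → [22,33); WM=15
i=5 t=29 v=1: → [22,33); WM=26; [11,22) fires=2
i=6 t=30 v=1: → [22,33); WM=26
i=7 t=30 v=2: → [22,33); WM=26
i=8 t=22 v=5: → [22,33); WM=27
i=9 t=38 v=3: → [33,44); WM=27
i=10 t=45 v=3: → [44,55); WM=27
i=11 t=36 v=9: → [33,44); WM=42; [22,33) fires=4
i=12 t=46 v=2: → [44,55); WM=42
i=13 t=46 v=3: → [44,55); WM=42
i=14 t=51 v=8: → [44,55); WM=48; [33,44) fires=2
i=15 t=60 v=8: → [55,66); WM=48
i=16 t=58 v=4: → [55,66); WM=48
i=17 t=54 v=5: → [44,55); WM=57; [44,55) fires=4

[0,11)=1 [11,22)=2 [22,33)=4 [33,44)=2 [44,55)=4 [55,66)=2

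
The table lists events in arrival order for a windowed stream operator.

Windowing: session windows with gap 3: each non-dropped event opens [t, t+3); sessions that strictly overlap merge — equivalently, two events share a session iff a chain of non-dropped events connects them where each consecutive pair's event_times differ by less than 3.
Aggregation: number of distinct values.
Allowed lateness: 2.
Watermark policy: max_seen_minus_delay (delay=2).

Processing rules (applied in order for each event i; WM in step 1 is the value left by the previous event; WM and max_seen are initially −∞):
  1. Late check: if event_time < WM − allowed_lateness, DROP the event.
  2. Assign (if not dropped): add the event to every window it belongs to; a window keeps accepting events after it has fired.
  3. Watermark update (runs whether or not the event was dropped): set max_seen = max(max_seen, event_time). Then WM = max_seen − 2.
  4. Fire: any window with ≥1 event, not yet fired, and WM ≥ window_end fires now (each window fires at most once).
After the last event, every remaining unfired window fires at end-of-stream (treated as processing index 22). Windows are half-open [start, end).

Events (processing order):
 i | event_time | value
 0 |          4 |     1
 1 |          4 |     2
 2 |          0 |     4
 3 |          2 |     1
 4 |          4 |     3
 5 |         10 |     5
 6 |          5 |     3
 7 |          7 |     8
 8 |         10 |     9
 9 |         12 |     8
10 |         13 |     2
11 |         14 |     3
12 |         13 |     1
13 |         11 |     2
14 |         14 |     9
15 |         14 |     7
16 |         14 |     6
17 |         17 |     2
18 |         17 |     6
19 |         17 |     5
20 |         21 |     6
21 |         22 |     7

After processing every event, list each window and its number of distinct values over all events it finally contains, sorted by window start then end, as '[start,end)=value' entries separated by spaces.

i=0 t=4 v=1: → [4,7); WM=2
i=1 t=4 v=2: → [4,7); WM=2
i=2 t=0 v=4: → [0,3); WM=2
i=3 t=2 v=1: → [0,7); WM=2
i=4 t=4 v=3: → [0,7); WM=2
i=5 t=10 v=5: → [10,13); WM=8
i=6 t=5 v=3: DROP (t<8-2); WM=8
i=7 t=7 v=8: → [7,10); WM=8
i=8 t=10 v=9: → [10,13); WM=8
i=9 t=12 v=8: → [10,15); WM=10
i=10 t=13 v=2: → [10,16); WM=11
i=11 t=14 v=3: → [10,17); WM=12
i=12 t=13 v=1: → [10,17); WM=12
i=13 t=11 v=2: → [10,17); WM=12
i=14 t=14 v=9: → [10,17); WM=12
i=15 t=14 v=7: → [10,17); WM=12
i=16 t=14 v=6: → [10,17); WM=12
i=17 t=17 v=2: → [17,20); WM=15
i=18 t=17 v=6: → [17,20); WM=15
i=19 t=17 v=5: → [17,20); WM=15
i=20 t=21 v=6: → [21,24); WM=19
i=21 t=22 v=7: → [21,25); WM=20

[0,7)=4 [7,10)=1 [10,17)=8 [17,20)=3 [21,25)=2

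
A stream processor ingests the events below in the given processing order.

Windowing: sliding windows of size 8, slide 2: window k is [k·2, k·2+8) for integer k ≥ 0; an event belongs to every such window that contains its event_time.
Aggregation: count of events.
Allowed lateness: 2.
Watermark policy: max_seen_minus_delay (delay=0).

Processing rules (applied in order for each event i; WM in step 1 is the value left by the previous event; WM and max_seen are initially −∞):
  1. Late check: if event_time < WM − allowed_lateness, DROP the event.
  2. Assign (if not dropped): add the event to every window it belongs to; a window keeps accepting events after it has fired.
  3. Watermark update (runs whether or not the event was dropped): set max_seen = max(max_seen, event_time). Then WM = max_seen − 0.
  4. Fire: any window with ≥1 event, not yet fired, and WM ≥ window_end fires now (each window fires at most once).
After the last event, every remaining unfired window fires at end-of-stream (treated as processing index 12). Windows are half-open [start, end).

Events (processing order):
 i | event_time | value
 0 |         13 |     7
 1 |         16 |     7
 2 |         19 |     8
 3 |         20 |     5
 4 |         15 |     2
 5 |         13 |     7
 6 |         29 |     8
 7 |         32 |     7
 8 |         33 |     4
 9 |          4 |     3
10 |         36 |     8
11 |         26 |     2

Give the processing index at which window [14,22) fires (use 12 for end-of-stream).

6

i=0 t=13 v=7: → [12,20),[10,18),[8,16),[6,14); WM=13
i=1 t=16 v=7: → [16,24),[14,22),[12,20),[10,18); WM=16; [6,14) fires=1 [8,16) fires=1
i=2 t=19 v=8: → [18,26),[16,24),[14,22),[12,20); WM=19; [10,18) fires=2
i=3 t=20 v=5: → [20,28),[18,26),[16,24),[14,22); WM=20; [12,20) fires=3
i=4 t=15 v=2: DROP (t<20-2); WM=20
i=5 t=13 v=7: DROP (t<20-2); WM=20
i=6 t=29 v=8: → [28,36),[26,34),[24,32),[22,30); WM=29; [14,22) fires=3 [16,24) fires=3 [18,26) fires=2 [20,28) fires=1
i=7 t=32 v=7: → [32,40),[30,38),[28,36),[26,34); WM=32; [22,30) fires=1 [24,32) fires=1
i=8 t=33 v=4: → [32,40),[30,38),[28,36),[26,34); WM=33
i=9 t=4 v=3: DROP (t<33-2); WM=33
i=10 t=36 v=8: → [36,44),[34,42),[32,40),[30,38); WM=36; [26,34) fires=3 [28,36) fires=3
i=11 t=26 v=2: DROP (t<36-2); WM=36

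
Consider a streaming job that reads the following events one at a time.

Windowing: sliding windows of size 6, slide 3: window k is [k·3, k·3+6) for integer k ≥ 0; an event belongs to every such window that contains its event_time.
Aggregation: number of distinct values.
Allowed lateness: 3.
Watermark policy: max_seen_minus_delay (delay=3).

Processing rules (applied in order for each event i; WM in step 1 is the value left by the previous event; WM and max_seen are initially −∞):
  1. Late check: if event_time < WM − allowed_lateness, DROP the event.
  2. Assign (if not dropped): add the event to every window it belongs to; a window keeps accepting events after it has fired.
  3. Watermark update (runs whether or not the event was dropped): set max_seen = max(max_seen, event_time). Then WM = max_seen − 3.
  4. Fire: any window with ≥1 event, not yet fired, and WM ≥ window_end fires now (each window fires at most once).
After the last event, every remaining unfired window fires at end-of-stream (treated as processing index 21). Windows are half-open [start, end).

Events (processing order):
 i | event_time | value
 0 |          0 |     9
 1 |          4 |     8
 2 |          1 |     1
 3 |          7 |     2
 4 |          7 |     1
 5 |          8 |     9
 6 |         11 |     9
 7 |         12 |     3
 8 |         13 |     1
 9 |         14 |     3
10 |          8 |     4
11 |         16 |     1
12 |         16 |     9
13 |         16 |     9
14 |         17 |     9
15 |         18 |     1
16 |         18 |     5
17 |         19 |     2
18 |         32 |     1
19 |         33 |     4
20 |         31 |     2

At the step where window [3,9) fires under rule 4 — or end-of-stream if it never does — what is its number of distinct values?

4

i=0 t=0 v=9: → [0,6); WM=-3
i=1 t=4 v=8: → [3,9),[0,6); WM=1
i=2 t=1 v=1: → [0,6); WM=1
i=3 t=7 v=2: → [6,12),[3,9); WM=4
i=4 t=7 v=1: → [6,12),[3,9); WM=4
i=5 t=8 v=9: → [6,12),[3,9); WM=5
i=6 t=11 v=9: → [9,15),[6,12); WM=8; [0,6) fires=3
i=7 t=12 v=3: → [12,18),[9,15); WM=9; [3,9) fires=4
i=8 t=13 v=1: → [12,18),[9,15); WM=10
i=9 t=14 v=3: → [12,18),[9,15); WM=11
i=10 t=8 v=4: → [6,12),[3,9); WM=11
i=11 t=16 v=1: → [15,21),[12,18); WM=13; [6,12) fires=4
i=12 t=16 v=9: → [15,21),[12,18); WM=13
i=13 t=16 v=9: → [15,21),[12,18); WM=13
i=14 t=17 v=9: → [15,21),[12,18); WM=14
i=15 t=18 v=1: → [18,24),[15,21); WM=15; [9,15) fires=3
i=16 t=18 v=5: → [18,24),[15,21); WM=15
i=17 t=19 v=2: → [18,24),[15,21); WM=16
i=18 t=32 v=1: → [30,36),[27,33); WM=29; [12,18) fires=3 [15,21) fires=4 [18,24) fires=3
i=19 t=33 v=4: → [33,39),[30,36); WM=30
i=20 t=31 v=2: → [30,36),[27,33); WM=30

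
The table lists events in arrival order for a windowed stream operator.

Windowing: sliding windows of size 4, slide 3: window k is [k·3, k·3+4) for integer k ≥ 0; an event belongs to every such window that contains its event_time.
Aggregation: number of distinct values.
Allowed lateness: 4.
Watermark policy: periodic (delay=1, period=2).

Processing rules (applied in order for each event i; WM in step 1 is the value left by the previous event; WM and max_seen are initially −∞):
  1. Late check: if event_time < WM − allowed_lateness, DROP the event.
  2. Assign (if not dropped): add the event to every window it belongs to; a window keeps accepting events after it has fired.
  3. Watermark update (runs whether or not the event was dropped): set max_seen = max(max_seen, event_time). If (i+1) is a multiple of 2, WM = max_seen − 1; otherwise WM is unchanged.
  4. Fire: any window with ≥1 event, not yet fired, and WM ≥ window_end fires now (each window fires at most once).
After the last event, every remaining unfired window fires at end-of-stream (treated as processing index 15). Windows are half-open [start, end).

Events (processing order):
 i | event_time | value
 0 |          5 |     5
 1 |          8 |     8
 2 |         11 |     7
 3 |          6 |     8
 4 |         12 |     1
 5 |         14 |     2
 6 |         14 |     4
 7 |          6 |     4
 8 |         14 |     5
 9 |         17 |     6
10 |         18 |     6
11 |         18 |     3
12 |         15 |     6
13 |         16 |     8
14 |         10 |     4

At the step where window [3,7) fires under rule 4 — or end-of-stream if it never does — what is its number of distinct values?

i=0 t=5 v=5: → [3,7); WM=−∞
i=1 t=8 v=8: → [6,10); WM=7; [3,7) fires=1
i=2 t=11 v=7: → [9,13); WM=7
i=3 t=6 v=8: → [6,10),[3,7); WM=10; [6,10) fires=1
i=4 t=12 v=1: → [12,16),[9,13); WM=10
i=5 t=14 v=2: → [12,16); WM=13; [9,13) fires=2
i=6 t=14 v=4: → [12,16); WM=13
i=7 t=6 v=4: DROP (t<13-4); WM=13
i=8 t=14 v=5: → [12,16); WM=13
i=9 t=17 v=6: → [15,19); WM=16; [12,16) fires=4
i=10 t=18 v=6: → [18,22),[15,19); WM=16
i=11 t=18 v=3: → [18,22),[15,19); WM=17
i=12 t=15 v=6: → [15,19),[12,16); WM=17
i=13 t=16 v=8: → [15,19); WM=17
i=14 t=10 v=4: DROP (t<17-4); WM=17

1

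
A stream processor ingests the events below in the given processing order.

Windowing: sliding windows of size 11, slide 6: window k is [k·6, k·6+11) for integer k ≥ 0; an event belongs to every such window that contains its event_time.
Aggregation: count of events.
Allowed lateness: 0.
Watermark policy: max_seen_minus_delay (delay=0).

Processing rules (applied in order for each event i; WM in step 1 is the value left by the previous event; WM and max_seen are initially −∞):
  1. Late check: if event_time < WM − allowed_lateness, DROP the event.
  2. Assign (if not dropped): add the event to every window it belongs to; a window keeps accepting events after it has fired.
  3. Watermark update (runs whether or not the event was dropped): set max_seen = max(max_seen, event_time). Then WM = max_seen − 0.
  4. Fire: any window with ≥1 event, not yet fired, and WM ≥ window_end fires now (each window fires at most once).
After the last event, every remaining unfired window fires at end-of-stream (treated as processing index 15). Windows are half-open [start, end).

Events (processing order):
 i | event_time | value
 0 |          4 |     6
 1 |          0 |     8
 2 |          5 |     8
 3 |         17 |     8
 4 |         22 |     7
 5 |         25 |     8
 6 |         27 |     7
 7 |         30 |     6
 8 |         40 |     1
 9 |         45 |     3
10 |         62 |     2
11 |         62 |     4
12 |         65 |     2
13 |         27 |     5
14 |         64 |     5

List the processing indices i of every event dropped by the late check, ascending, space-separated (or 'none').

1 13 14

i=0 t=4 v=6: → [0,11); WM=4
i=1 t=0 v=8: DROP (t<4-0); WM=4
i=2 t=5 v=8: → [0,11); WM=5
i=3 t=17 v=8: → [12,23); WM=17; [0,11) fires=2
i=4 t=22 v=7: → [18,29),[12,23); WM=22
i=5 t=25 v=8: → [24,35),[18,29); WM=25; [12,23) fires=2
i=6 t=27 v=7: → [24,35),[18,29); WM=27
i=7 t=30 v=6: → [30,41),[24,35); WM=30; [18,29) fires=3
i=8 t=40 v=1: → [36,47),[30,41); WM=40; [24,35) fires=3
i=9 t=45 v=3: → [42,53),[36,47); WM=45; [30,41) fires=2
i=10 t=62 v=2: → [60,71),[54,65); WM=62; [36,47) fires=2 [42,53) fires=1
i=11 t=62 v=4: → [60,71),[54,65); WM=62
i=12 t=65 v=2: → [60,71); WM=65; [54,65) fires=2
i=13 t=27 v=5: DROP (t<65-0); WM=65
i=14 t=64 v=5: DROP (t<65-0); WM=65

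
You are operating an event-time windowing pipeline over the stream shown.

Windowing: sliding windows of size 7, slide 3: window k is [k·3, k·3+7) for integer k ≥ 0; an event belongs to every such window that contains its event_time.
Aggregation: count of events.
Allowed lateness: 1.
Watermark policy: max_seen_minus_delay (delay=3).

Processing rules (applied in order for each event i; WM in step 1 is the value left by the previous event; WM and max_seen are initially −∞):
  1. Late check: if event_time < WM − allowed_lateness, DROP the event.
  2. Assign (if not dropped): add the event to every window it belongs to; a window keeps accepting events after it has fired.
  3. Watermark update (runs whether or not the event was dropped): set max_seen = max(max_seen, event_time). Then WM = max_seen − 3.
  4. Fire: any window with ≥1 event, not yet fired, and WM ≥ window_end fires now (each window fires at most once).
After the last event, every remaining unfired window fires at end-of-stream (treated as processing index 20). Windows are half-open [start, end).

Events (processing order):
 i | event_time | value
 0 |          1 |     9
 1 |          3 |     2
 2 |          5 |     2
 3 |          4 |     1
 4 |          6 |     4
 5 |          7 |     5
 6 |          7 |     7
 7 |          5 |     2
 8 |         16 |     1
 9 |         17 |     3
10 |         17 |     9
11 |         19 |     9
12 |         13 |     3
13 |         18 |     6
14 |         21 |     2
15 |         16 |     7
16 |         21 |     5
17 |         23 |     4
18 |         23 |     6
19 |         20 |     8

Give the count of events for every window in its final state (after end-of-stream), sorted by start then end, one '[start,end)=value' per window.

[0,7)=6 [3,10)=7 [6,13)=3 [12,19)=4 [15,22)=8 [18,25)=7 [21,28)=4

i=0 t=1 v=9: → [0,7); WM=-2
i=1 t=3 v=2: → [3,10),[0,7); WM=0
i=2 t=5 v=2: → [3,10),[0,7); WM=2
i=3 t=4 v=1: → [3,10),[0,7); WM=2
i=4 t=6 v=4: → [6,13),[3,10),[0,7); WM=3
i=5 t=7 v=5: → [6,13),[3,10); WM=4
i=6 t=7 v=7: → [6,13),[3,10); WM=4
i=7 t=5 v=2: → [3,10),[0,7); WM=4
i=8 t=16 v=1: → [15,22),[12,19); WM=13; [0,7) fires=6 [3,10) fires=7 [6,13) fires=3
i=9 t=17 v=3: → [15,22),[12,19); WM=14
i=10 t=17 v=9: → [15,22),[12,19); WM=14
i=11 t=19 v=9: → [18,25),[15,22); WM=16
i=12 t=13 v=3: DROP (t<16-1); WM=16
i=13 t=18 v=6: → [18,25),[15,22),[12,19); WM=16
i=14 t=21 v=2: → [21,28),[18,25),[15,22); WM=18
i=15 t=16 v=7: DROP (t<18-1); WM=18
i=16 t=21 v=5: → [21,28),[18,25),[15,22); WM=18
i=17 t=23 v=4: → [21,28),[18,25); WM=20; [12,19) fires=4
i=18 t=23 v=6: → [21,28),[18,25); WM=20
i=19 t=20 v=8: → [18,25),[15,22); WM=20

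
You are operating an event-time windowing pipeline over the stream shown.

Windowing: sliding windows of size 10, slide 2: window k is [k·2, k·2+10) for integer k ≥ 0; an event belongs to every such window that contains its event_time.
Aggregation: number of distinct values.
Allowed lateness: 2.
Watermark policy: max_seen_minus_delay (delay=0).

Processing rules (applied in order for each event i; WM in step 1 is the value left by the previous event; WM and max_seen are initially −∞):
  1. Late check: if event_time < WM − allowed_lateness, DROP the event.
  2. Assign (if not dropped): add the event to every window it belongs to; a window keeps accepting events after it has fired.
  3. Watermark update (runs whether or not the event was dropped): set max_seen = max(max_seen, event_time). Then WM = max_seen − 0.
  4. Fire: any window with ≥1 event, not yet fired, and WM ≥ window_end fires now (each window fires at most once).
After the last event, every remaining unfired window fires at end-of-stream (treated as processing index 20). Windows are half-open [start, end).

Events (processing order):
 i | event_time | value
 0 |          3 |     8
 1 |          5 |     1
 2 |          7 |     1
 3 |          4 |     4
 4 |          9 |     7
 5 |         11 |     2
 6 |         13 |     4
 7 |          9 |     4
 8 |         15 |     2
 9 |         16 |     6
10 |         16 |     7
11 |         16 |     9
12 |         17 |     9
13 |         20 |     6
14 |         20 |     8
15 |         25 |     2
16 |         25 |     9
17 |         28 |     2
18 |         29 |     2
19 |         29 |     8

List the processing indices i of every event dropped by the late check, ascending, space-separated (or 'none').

i=0 t=3 v=8: → [2,12),[0,10); WM=3
i=1 t=5 v=1: → [4,14),[2,12),[0,10); WM=5
i=2 t=7 v=1: → [6,16),[4,14),[2,12),[0,10); WM=7
i=3 t=4 v=4: DROP (t<7-2); WM=7
i=4 t=9 v=7: → [8,18),[6,16),[4,14),[2,12),[0,10); WM=9
i=5 t=11 v=2: → [10,20),[8,18),[6,16),[4,14),[2,12); WM=11; [0,10) fires=3
i=6 t=13 v=4: → [12,22),[10,20),[8,18),[6,16),[4,14); WM=13; [2,12) fires=4
i=7 t=9 v=4: DROP (t<13-2); WM=13
i=8 t=15 v=2: → [14,24),[12,22),[10,20),[8,18),[6,16); WM=15; [4,14) fires=4
i=9 t=16 v=6: → [16,26),[14,24),[12,22),[10,20),[8,18); WM=16; [6,16) fires=4
i=10 t=16 v=7: → [16,26),[14,24),[12,22),[10,20),[8,18); WM=16
i=11 t=16 v=9: → [16,26),[14,24),[12,22),[10,20),[8,18); WM=16
i=12 t=17 v=9: → [16,26),[14,24),[12,22),[10,20),[8,18); WM=17
i=13 t=20 v=6: → [20,30),[18,28),[16,26),[14,24),[12,22); WM=20; [8,18) fires=5 [10,20) fires=5
i=14 t=20 v=8: → [20,30),[18,28),[16,26),[14,24),[12,22); WM=20
i=15 t=25 v=2: → [24,34),[22,32),[20,30),[18,28),[16,26); WM=25; [12,22) fires=6 [14,24) fires=5
i=16 t=25 v=9: → [24,34),[22,32),[20,30),[18,28),[16,26); WM=25
i=17 t=28 v=2: → [28,38),[26,36),[24,34),[22,32),[20,30); WM=28; [16,26) fires=5 [18,28) fires=4
i=18 t=29 v=2: → [28,38),[26,36),[24,34),[22,32),[20,30); WM=29
i=19 t=29 v=8: → [28,38),[26,36),[24,34),[22,32),[20,30); WM=29

3 7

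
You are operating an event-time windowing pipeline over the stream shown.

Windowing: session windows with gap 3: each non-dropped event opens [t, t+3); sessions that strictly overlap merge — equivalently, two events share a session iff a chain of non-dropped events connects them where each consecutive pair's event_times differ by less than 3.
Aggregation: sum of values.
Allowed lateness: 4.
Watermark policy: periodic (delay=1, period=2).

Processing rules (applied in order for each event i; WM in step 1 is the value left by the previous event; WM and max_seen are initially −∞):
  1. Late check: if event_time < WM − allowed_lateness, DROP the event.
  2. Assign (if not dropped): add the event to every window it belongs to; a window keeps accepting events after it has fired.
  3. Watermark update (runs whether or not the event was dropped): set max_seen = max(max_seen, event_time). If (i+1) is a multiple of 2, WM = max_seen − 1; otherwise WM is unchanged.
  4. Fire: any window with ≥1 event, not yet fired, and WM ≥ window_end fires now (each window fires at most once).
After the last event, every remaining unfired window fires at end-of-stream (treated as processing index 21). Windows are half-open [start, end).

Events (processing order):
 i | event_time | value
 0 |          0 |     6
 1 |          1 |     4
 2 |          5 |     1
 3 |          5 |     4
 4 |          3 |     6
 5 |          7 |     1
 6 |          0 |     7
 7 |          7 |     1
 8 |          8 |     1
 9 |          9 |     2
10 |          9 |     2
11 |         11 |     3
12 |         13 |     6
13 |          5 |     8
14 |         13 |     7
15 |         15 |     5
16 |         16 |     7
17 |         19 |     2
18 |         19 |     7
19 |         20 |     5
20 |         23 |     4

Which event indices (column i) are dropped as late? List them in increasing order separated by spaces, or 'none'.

6 13

i=0 t=0 v=6: → [0,3); WM=−∞
i=1 t=1 v=4: → [0,4); WM=0
i=2 t=5 v=1: → [5,8); WM=0
i=3 t=5 v=4: → [5,8); WM=4
i=4 t=3 v=6: → [0,8); WM=4
i=5 t=7 v=1: → [0,10); WM=6
i=6 t=0 v=7: DROP (t<6-4); WM=6
i=7 t=7 v=1: → [0,10); WM=6
i=8 t=8 v=1: → [0,11); WM=6
i=9 t=9 v=2: → [0,12); WM=8
i=10 t=9 v=2: → [0,12); WM=8
i=11 t=11 v=3: → [0,14); WM=10
i=12 t=13 v=6: → [0,16); WM=10
i=13 t=5 v=8: DROP (t<10-4); WM=12
i=14 t=13 v=7: → [0,16); WM=12
i=15 t=15 v=5: → [0,18); WM=14
i=16 t=16 v=7: → [0,19); WM=14
i=17 t=19 v=2: → [19,22); WM=18
i=18 t=19 v=7: → [19,22); WM=18
i=19 t=20 v=5: → [19,23); WM=19
i=20 t=23 v=4: → [23,26); WM=19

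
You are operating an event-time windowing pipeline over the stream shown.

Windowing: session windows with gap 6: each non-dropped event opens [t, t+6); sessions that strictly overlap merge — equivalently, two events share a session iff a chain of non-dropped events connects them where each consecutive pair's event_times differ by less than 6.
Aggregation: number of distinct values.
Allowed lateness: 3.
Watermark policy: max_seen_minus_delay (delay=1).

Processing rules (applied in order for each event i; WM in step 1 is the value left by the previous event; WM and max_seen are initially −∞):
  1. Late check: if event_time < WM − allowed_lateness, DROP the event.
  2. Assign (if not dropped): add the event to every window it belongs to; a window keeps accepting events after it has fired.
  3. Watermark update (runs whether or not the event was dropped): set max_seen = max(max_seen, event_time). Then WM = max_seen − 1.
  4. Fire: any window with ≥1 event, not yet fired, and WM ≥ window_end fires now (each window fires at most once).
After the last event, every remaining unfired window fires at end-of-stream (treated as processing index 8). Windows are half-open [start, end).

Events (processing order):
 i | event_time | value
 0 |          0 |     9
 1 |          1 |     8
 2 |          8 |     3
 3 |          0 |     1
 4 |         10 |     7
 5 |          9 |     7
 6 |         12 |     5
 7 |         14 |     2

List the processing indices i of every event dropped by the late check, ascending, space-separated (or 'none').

i=0 t=0 v=9: → [0,6); WM=-1
i=1 t=1 v=8: → [0,7); WM=0
i=2 t=8 v=3: → [8,14); WM=7
i=3 t=0 v=1: DROP (t<7-3); WM=7
i=4 t=10 v=7: → [8,16); WM=9
i=5 t=9 v=7: → [8,16); WM=9
i=6 t=12 v=5: → [8,18); WM=11
i=7 t=14 v=2: → [8,20); WM=13

3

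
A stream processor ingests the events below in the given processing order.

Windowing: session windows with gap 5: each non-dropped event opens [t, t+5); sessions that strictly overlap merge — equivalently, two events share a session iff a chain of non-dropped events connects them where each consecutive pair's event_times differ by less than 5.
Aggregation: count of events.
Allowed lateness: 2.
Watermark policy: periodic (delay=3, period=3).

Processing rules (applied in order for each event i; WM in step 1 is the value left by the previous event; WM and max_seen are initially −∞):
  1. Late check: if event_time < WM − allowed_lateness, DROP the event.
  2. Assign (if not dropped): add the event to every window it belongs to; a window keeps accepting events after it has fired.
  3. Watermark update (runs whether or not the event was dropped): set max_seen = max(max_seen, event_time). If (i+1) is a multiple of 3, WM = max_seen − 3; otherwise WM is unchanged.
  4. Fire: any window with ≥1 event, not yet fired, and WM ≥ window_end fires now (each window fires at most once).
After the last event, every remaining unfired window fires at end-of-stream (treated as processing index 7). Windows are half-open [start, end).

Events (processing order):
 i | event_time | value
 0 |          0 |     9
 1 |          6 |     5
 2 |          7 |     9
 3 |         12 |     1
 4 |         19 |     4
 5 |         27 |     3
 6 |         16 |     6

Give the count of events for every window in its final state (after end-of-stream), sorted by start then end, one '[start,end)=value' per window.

[0,5)=1 [6,12)=2 [12,17)=1 [19,24)=1 [27,32)=1

i=0 t=0 v=9: → [0,5); WM=−∞
i=1 t=6 v=5: → [6,11); WM=−∞
i=2 t=7 v=9: → [6,12); WM=4
i=3 t=12 v=1: → [12,17); WM=4
i=4 t=19 v=4: → [19,24); WM=4
i=5 t=27 v=3: → [27,32); WM=24
i=6 t=16 v=6: DROP (t<24-2); WM=24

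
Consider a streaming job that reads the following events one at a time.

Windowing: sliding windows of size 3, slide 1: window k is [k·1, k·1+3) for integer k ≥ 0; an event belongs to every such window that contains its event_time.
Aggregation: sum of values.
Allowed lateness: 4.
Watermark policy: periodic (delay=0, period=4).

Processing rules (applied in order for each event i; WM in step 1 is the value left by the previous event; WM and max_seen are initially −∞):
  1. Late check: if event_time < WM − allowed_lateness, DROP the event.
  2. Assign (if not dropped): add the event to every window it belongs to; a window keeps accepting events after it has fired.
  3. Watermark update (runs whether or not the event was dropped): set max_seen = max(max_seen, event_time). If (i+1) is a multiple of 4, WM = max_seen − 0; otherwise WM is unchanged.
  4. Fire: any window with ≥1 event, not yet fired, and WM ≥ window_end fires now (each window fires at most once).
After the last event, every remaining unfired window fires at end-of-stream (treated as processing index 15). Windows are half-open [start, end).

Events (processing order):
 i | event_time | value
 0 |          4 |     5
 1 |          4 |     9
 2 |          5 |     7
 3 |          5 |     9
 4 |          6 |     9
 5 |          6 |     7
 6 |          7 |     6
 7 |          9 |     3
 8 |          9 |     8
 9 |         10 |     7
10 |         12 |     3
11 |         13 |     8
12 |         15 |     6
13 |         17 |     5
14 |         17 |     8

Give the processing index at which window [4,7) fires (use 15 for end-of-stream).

i=0 t=4 v=5: → [4,7),[3,6),[2,5); WM=−∞
i=1 t=4 v=9: → [4,7),[3,6),[2,5); WM=−∞
i=2 t=5 v=7: → [5,8),[4,7),[3,6); WM=−∞
i=3 t=5 v=9: → [5,8),[4,7),[3,6); WM=5; [2,5) fires=14
i=4 t=6 v=9: → [6,9),[5,8),[4,7); WM=5
i=5 t=6 v=7: → [6,9),[5,8),[4,7); WM=5
i=6 t=7 v=6: → [7,10),[6,9),[5,8); WM=5
i=7 t=9 v=3: → [9,12),[8,11),[7,10); WM=9; [3,6) fires=30 [4,7) fires=46 [5,8) fires=38 [6,9) fires=22
i=8 t=9 v=8: → [9,12),[8,11),[7,10); WM=9
i=9 t=10 v=7: → [10,13),[9,12),[8,11); WM=9
i=10 t=12 v=3: → [12,15),[11,14),[10,13); WM=9
i=11 t=13 v=8: → [13,16),[12,15),[11,14); WM=13; [7,10) fires=17 [8,11) fires=18 [9,12) fires=18 [10,13) fires=10
i=12 t=15 v=6: → [15,18),[14,17),[13,16); WM=13
i=13 t=17 v=5: → [17,20),[16,19),[15,18); WM=13
i=14 t=17 v=8: → [17,20),[16,19),[15,18); WM=13

7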